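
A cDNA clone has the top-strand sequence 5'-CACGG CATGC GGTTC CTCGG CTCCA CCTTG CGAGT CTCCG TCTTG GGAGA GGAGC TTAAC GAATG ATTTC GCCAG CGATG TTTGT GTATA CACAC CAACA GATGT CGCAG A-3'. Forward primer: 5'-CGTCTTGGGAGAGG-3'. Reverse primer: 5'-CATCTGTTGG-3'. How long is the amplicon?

66 bp

Forward primer CGTCTTGGGAGAGG is found on the top strand at positions 39–52.
Taking the reverse complement of CATCTGTTGG gives CCAACAGATG, found at positions 95–104 on the template; the primer anneals here to the top strand with its 3' end pointing upstream.
The product runs from position 39 to position 104, so its length is 104 − 39 + 1 = 66 bp.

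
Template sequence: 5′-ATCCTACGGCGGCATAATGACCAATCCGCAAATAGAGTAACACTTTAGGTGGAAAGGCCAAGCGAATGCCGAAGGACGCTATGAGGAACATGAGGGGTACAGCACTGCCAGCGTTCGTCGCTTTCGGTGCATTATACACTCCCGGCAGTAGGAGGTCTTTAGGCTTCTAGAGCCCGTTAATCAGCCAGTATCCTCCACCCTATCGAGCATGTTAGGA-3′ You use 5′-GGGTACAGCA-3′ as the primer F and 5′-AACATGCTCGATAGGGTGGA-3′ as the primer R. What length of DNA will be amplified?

119 bp

The forward primer matches the template at positions 95–104.
The reverse primer's reverse complement is TCCACCCTATCGAGCATGTT, which matches the template at positions 194–213.
Product length = (reverse-primer end) − (forward-primer start) + 1 = 213 − 95 + 1 = 119 bp.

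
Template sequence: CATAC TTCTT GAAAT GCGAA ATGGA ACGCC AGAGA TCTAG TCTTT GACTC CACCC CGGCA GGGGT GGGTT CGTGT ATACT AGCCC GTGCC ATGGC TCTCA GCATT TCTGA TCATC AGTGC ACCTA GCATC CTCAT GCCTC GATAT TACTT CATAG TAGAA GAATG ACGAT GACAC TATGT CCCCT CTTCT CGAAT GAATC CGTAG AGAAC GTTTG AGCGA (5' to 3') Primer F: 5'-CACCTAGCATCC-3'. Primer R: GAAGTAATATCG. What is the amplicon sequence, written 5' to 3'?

Forward primer CACCTAGCATCC is found on the top strand at positions 120–131.
Taking the reverse complement of GAAGTAATATCG gives CGATATTACTTC, found at positions 140–151 on the template; the primer anneals here to the top strand with its 3' end pointing upstream.
The product is the template from position 120 through 151 (32 bp).

5'-CACCTAGCATCCTCATGCCTCGATATTACTTC-3'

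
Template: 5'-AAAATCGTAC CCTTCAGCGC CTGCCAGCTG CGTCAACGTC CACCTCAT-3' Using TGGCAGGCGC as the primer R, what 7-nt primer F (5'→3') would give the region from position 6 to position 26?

5'-CGTACCC-3'

The reverse primer's reverse complement GCGCCTGCCA matches the template at positions 17–26; the product starts at position 6.
The forward primer is identical to the top strand over positions 6–12: CGTACCC.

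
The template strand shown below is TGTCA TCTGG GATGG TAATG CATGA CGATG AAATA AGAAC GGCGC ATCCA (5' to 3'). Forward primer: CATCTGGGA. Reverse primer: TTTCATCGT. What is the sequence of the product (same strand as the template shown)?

The forward primer matches the template at positions 4–12.
Taking the reverse complement of TTTCATCGT gives ACGATGAAA, found at positions 25–33 on the template; the primer anneals here to the top strand with its 3' end pointing upstream.
The product is the template from position 4 through 33 (30 bp).

5'-CATCTGGGATGGTAATGCATGACGATGAAA-3'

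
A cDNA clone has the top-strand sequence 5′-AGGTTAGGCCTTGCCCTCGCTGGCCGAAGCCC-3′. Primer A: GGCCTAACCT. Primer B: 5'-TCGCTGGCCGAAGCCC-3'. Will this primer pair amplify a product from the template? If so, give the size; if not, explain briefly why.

Primer A (GGCCTAACCT) has reverse complement AGGTTAGGCC, which matches the top strand at positions 1–10; primer A anneals to the top strand there with its 3' end pointing upstream toward position 1.
Primer B (TCGCTGGCCGAAGCCC) matches the top strand directly at positions 17–32; it anneals to the bottom strand with its 3' end pointing downstream toward position 32.
The 3' ends diverge (primer A extends toward position 1, primer B toward position 32), so the primers never converge on a shared product.

No product — the primers' 3' ends point away from each other.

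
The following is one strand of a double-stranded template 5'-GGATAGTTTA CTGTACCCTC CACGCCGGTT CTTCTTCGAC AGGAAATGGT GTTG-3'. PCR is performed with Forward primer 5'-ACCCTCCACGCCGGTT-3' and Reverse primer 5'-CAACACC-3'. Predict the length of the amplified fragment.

The forward primer matches the template at positions 15–30.
Taking the reverse complement of CAACACC gives GGTGTTG, found at positions 48–54 on the template; the primer anneals here to the top strand with its 3' end pointing upstream.
Product length = (reverse-primer end) − (forward-primer start) + 1 = 54 − 15 + 1 = 40 bp.

40 bp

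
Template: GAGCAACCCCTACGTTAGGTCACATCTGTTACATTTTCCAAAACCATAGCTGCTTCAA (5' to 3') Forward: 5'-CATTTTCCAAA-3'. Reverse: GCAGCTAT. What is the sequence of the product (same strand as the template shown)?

Forward primer CATTTTCCAAA is found on the top strand at positions 32–42.
Taking the reverse complement of GCAGCTAT gives ATAGCTGC, found at positions 46–53 on the template; the primer anneals here to the top strand with its 3' end pointing upstream.
The product is the template from position 32 through 53 (22 bp).

5'-CATTTTCCAAAACCATAGCTGC-3'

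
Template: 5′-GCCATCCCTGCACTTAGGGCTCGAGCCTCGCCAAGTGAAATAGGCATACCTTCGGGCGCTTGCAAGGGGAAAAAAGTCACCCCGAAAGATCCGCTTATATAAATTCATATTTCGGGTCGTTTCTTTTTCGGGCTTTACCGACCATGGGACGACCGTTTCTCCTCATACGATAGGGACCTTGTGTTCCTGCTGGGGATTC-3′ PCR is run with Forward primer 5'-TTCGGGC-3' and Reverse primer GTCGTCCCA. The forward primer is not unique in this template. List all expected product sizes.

103 bp, 27 bp

The forward primer TTCGGGC matches the top strand at positions 51–57, 127–133.
The reverse primer's reverse complement is TGGGACGAC, matching at positions 145–153.
Each forward site pairs with the reverse site to give a product ending at position 153: sizes 103, 27 bp.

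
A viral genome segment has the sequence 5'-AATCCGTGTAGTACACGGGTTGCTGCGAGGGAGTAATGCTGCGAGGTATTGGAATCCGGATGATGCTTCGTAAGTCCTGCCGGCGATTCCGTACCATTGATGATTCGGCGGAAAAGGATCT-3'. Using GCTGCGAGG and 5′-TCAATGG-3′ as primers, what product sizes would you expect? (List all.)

79 bp, 63 bp

The forward primer GCTGCGAGG matches the top strand at positions 22–30, 38–46.
The reverse primer's reverse complement is CCATTGA, matching at positions 94–100.
Each forward site pairs with the reverse site to give a product ending at position 100: sizes 79, 63 bp.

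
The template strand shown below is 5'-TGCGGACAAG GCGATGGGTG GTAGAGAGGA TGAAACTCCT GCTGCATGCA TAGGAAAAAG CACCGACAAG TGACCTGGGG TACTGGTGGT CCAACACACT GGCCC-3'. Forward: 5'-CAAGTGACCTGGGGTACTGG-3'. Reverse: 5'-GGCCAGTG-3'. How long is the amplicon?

38 bp

The forward primer matches the template at positions 67–86.
Reverse complement of the reverse primer: CACTGGCC. This occurs on the top strand at positions 97–104.
Amplicon spans positions 67–104: 38 bp.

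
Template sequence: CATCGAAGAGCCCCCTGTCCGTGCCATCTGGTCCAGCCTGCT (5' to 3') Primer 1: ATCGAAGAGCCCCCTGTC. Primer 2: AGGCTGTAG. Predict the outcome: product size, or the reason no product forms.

No product — primer 2 has no binding site in the template.

Primer 2 (AGGCTGTAG) does not match the top strand, and its reverse complement CTACAGCCT does not match either.
With no annealing site for primer 2, no amplification occurs.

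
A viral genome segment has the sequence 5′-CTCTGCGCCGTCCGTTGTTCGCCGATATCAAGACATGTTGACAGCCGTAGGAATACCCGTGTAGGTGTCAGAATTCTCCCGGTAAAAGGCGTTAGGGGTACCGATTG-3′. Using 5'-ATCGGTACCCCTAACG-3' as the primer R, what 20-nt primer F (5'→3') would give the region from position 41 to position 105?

The reverse primer's reverse complement CGTTAGGGGTACCGAT matches the template at positions 90–105; the product starts at position 41.
The forward primer is identical to the top strand over positions 41–60: ACAGCCGTAGGAATACCCGT.

5'-ACAGCCGTAGGAATACCCGT-3'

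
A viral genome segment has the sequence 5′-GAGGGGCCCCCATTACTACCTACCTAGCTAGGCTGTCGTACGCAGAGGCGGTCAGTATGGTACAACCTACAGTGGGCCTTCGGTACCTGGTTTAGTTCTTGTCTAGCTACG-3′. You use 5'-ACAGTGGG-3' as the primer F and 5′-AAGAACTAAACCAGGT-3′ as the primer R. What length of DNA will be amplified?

Scanning the template, ACAGTGGG occurs at positions 69–76; this primer anneals to the bottom strand there with its 3' end pointing downstream.
Reverse complement of the reverse primer: ACCTGGTTTAGTTCTT. This occurs on the top strand at positions 85–100.
Product length = (reverse-primer end) − (forward-primer start) + 1 = 100 − 69 + 1 = 32 bp.

32 bp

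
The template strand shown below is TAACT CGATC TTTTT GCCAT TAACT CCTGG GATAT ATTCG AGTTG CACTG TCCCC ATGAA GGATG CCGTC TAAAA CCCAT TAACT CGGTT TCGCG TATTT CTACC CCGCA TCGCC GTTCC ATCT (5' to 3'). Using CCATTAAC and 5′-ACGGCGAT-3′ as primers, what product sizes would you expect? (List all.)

The forward primer CCATTAAC matches the top strand at positions 17–24, 77–84.
The reverse primer's reverse complement is ATCGCCGT, matching at positions 110–117.
Each forward site pairs with the reverse site to give a product ending at position 117: sizes 101, 41 bp.

101 bp, 41 bp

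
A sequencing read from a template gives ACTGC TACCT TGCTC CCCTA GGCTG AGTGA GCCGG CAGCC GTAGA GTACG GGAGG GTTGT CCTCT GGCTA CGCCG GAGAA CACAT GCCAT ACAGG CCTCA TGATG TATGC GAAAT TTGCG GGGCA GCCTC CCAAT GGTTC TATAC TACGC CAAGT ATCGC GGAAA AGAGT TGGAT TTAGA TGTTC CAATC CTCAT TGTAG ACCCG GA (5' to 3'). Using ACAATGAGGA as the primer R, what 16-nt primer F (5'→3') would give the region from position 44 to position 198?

The reverse primer's reverse complement TCCTCATTGT matches the template at positions 189–198; the product starts at position 44.
The forward primer is identical to the top strand over positions 44–59: GAGTACGGGAGGGTTG.

5'-GAGTACGGGAGGGTTG-3'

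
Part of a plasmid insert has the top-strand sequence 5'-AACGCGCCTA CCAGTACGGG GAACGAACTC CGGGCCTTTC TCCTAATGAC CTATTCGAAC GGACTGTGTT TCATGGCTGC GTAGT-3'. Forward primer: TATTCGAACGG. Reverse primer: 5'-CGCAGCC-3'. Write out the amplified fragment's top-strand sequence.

5'-TATTCGAACGGACTGTGTTTCATGGCTGCG-3'

Forward primer TATTCGAACGG is found on the top strand at positions 52–62.
Reverse complement of the reverse primer: GGCTGCG. This occurs on the top strand at positions 75–81.
The product is the template from position 52 through 81 (30 bp).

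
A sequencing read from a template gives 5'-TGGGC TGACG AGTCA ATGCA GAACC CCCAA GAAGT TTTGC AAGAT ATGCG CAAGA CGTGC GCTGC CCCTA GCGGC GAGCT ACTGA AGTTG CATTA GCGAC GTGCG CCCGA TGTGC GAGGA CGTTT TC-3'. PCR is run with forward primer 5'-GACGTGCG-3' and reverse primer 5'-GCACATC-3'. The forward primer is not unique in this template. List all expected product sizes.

The forward primer GACGTGCG matches the top strand at positions 54–61, 98–105.
The reverse primer's reverse complement is GATGTGC, matching at positions 109–115.
Each forward site pairs with the reverse site to give a product ending at position 115: sizes 62, 18 bp.

62 bp, 18 bp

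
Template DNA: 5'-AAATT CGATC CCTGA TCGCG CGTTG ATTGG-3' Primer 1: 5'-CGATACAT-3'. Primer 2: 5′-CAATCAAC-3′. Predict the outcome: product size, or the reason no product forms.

No product — primer 1 has no binding site in the template.

Primer 1 (CGATACAT) does not match the top strand, and its reverse complement ATGTATCG does not match either.
With no annealing site for primer 1, no amplification occurs.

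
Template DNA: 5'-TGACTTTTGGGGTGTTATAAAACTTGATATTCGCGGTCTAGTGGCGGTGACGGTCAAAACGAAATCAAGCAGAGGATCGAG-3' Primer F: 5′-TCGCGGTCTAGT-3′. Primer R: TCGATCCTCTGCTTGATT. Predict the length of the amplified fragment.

50 bp

The forward primer matches the template at positions 31–42.
The reverse primer's reverse complement is AATCAAGCAGAGGATCGA, which matches the template at positions 63–80.
The product runs from position 31 to position 80, so its length is 80 − 31 + 1 = 50 bp.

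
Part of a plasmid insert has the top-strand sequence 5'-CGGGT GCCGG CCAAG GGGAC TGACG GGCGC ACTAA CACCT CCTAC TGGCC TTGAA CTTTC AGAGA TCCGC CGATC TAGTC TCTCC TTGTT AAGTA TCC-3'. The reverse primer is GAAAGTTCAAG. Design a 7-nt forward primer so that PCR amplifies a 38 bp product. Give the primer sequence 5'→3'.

The reverse primer's reverse complement CTTGAACTTTC matches the template at positions 50–60, so the product ends at position 60.
A 38 bp product then starts at position 60 − 38 + 1 = 23.
The forward primer is identical to the top strand there: ACGGGCG.

5'-ACGGGCG-3'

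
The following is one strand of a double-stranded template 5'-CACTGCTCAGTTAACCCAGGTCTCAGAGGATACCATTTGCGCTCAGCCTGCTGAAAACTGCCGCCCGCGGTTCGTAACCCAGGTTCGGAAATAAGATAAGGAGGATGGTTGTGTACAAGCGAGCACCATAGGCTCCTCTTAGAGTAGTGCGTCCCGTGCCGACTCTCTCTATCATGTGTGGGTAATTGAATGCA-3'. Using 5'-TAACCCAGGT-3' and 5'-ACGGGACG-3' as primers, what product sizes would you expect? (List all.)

146 bp, 83 bp

The forward primer TAACCCAGGT matches the top strand at positions 12–21, 75–84.
The reverse primer's reverse complement is CGTCCCGT, matching at positions 150–157.
Each forward site pairs with the reverse site to give a product ending at position 157: sizes 146, 83 bp.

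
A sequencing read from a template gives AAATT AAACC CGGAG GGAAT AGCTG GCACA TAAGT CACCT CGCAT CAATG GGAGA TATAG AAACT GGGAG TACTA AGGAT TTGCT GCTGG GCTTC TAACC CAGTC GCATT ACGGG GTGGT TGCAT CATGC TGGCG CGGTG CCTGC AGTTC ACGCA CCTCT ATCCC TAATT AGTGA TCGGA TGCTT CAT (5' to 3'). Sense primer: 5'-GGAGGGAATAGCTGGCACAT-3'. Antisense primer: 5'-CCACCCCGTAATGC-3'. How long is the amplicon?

108 bp

Scanning the template, GGAGGGAATAGCTGGCACAT occurs at positions 12–31; this primer anneals to the bottom strand there with its 3' end pointing downstream.
The reverse primer's reverse complement is GCATTACGGGGTGG, which matches the template at positions 106–119.
Product length = (reverse-primer end) − (forward-primer start) + 1 = 119 − 12 + 1 = 108 bp.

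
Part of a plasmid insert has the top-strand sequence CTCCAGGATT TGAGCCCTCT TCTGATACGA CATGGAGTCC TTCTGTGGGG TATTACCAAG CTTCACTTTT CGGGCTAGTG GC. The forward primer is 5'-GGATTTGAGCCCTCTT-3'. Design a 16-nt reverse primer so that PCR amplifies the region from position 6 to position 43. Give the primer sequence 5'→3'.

The product's 3' end on the top strand is position 43.
The reverse primer anneals to the top strand over positions 28–43, i.e. to CGACATGGAGTCCTTC.
Its sequence written 5'→3' is the reverse complement: GAAGGACTCCATGTCG.

5'-GAAGGACTCCATGTCG-3'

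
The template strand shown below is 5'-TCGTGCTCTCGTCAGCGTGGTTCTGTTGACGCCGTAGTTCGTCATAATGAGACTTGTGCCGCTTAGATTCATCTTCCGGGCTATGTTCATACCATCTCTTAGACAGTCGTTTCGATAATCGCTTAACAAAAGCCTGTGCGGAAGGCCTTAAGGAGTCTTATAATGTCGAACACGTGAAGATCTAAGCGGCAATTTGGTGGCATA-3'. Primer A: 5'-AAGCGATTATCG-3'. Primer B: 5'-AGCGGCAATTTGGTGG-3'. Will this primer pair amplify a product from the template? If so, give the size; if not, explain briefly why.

Primer A (AAGCGATTATCG) has reverse complement CGATAATCGCTT, which matches the top strand at positions 113–124; primer A anneals to the top strand there with its 3' end pointing upstream toward position 113.
Primer B (AGCGGCAATTTGGTGG) matches the top strand directly at positions 185–200; it anneals to the bottom strand with its 3' end pointing downstream toward position 200.
The 3' ends diverge (primer A extends toward position 1, primer B toward position 204), so the primers never converge on a shared product.

No product — the primers' 3' ends point away from each other.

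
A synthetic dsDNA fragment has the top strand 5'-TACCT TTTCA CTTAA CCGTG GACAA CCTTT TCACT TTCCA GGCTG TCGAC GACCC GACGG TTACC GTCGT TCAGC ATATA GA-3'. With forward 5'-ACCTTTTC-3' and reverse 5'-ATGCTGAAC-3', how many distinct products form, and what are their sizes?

The forward primer ACCTTTTC matches the top strand at positions 2–9, 25–32.
The reverse primer's reverse complement is GTTCAGCAT, matching at positions 69–77.
Each forward site pairs with the reverse site to give a product ending at position 77: sizes 76, 53 bp.

Two products: 76 bp, 53 bp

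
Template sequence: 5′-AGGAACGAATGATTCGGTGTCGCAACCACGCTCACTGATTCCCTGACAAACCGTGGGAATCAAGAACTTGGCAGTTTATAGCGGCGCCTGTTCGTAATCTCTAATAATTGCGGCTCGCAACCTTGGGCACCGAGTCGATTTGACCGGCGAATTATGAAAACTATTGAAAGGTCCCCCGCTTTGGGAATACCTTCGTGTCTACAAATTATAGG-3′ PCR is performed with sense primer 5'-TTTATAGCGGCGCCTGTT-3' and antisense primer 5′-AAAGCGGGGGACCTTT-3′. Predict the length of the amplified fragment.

Forward primer TTTATAGCGGCGCCTGTT is found on the top strand at positions 75–92.
Taking the reverse complement of AAAGCGGGGGACCTTT gives AAAGGTCCCCCGCTTT, found at positions 167–182 on the template; the primer anneals here to the top strand with its 3' end pointing upstream.
The product runs from position 75 to position 182, so its length is 182 − 75 + 1 = 108 bp.

108 bp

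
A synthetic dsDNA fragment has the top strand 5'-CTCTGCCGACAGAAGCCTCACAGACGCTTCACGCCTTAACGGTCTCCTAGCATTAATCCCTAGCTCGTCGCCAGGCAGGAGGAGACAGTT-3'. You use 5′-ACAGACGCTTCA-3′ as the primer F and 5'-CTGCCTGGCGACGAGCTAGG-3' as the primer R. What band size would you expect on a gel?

59 bp

Scanning the template, ACAGACGCTTCA occurs at positions 20–31; this primer anneals to the bottom strand there with its 3' end pointing downstream.
Reverse complement of the reverse primer: CCTAGCTCGTCGCCAGGCAG. This occurs on the top strand at positions 59–78.
Product length = (reverse-primer end) − (forward-primer start) + 1 = 78 − 20 + 1 = 59 bp.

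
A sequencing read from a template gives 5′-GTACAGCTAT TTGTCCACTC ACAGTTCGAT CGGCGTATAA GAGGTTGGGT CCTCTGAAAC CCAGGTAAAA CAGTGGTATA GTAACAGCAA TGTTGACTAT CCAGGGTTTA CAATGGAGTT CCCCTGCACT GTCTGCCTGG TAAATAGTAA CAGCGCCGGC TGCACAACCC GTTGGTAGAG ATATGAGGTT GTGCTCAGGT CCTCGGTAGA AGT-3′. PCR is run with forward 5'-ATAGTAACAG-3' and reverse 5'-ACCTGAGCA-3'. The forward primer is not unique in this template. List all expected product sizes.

The forward primer ATAGTAACAG matches the top strand at positions 78–87, 144–153.
The reverse primer's reverse complement is TGCTCAGGT, matching at positions 192–200.
Each forward site pairs with the reverse site to give a product ending at position 200: sizes 123, 57 bp.

123 bp, 57 bp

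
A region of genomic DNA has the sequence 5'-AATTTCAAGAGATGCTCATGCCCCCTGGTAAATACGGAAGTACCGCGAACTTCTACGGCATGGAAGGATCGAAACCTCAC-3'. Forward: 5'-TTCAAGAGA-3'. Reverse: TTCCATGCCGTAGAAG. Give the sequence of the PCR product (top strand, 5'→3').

Forward primer TTCAAGAGA is found on the top strand at positions 4–12.
Taking the reverse complement of TTCCATGCCGTAGAAG gives CTTCTACGGCATGGAA, found at positions 50–65 on the template; the primer anneals here to the top strand with its 3' end pointing upstream.
The product is the template from position 4 through 65 (62 bp).

5'-TTCAAGAGATGCTCATGCCCCCTGGTAAATACGGAAGTACCGCGAACTTCTACGGCATGGAA-3'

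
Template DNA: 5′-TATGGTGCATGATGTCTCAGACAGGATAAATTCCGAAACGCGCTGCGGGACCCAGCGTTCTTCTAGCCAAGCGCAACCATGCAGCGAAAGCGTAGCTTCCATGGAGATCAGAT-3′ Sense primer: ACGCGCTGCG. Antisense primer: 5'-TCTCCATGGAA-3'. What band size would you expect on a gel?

Forward primer ACGCGCTGCG is found on the top strand at positions 38–47.
Taking the reverse complement of TCTCCATGGAA gives TTCCATGGAGA, found at positions 97–107 on the template; the primer anneals here to the top strand with its 3' end pointing upstream.
Amplicon spans positions 38–107: 70 bp.

70 bp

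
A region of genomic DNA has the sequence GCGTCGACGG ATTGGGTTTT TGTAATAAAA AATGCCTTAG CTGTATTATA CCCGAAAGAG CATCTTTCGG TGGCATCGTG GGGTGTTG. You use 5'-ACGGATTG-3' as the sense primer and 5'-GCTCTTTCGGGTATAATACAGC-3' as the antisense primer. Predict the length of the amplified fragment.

55 bp

Forward primer ACGGATTG is found on the top strand at positions 7–14.
Taking the reverse complement of GCTCTTTCGGGTATAATACAGC gives GCTGTATTATACCCGAAAGAGC, found at positions 40–61 on the template; the primer anneals here to the top strand with its 3' end pointing upstream.
Amplicon spans positions 7–61: 55 bp.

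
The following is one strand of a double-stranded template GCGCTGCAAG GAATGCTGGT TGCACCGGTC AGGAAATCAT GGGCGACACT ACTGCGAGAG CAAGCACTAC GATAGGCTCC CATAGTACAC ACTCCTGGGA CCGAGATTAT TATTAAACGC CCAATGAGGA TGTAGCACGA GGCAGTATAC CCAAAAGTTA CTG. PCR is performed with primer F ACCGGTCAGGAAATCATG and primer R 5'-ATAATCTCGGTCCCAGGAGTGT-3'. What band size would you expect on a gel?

Scanning the template, ACCGGTCAGGAAATCATG occurs at positions 24–41; this primer anneals to the bottom strand there with its 3' end pointing downstream.
Taking the reverse complement of ATAATCTCGGTCCCAGGAGTGT gives ACACTCCTGGGACCGAGATTAT, found at positions 89–110 on the template; the primer anneals here to the top strand with its 3' end pointing upstream.
Product length = (reverse-primer end) − (forward-primer start) + 1 = 110 − 24 + 1 = 87 bp.

87 bp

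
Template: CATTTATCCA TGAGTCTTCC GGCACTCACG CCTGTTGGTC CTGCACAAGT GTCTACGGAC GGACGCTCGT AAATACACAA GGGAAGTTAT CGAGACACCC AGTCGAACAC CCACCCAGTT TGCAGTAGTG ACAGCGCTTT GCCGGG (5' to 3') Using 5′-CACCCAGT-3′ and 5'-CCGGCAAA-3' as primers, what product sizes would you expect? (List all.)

The forward primer CACCCAGT matches the top strand at positions 96–103, 112–119.
The reverse primer's reverse complement is TTTGCCGG, matching at positions 138–145.
Each forward site pairs with the reverse site to give a product ending at position 145: sizes 50, 34 bp.

50 bp, 34 bp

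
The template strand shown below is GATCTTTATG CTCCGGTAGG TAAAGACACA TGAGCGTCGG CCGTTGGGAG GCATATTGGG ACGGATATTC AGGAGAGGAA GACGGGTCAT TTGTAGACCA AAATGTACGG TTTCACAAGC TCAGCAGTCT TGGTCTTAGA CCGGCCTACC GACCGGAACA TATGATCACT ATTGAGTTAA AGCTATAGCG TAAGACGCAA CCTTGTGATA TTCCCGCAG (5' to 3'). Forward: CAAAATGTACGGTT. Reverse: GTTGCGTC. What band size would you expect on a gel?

103 bp

Forward primer CAAAATGTACGGTT is found on the top strand at positions 99–112.
Taking the reverse complement of GTTGCGTC gives GACGCAAC, found at positions 194–201 on the template; the primer anneals here to the top strand with its 3' end pointing upstream.
The product runs from position 99 to position 201, so its length is 201 − 99 + 1 = 103 bp.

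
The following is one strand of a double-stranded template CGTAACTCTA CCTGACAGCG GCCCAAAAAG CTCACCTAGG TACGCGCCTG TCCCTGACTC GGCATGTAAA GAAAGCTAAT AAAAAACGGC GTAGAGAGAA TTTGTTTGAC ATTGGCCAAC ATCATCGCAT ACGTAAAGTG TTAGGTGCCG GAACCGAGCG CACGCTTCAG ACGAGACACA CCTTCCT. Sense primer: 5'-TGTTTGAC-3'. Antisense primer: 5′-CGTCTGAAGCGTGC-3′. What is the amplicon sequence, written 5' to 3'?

Scanning the template, TGTTTGAC occurs at positions 103–110; this primer anneals to the bottom strand there with its 3' end pointing downstream.
Reverse complement of the reverse primer: GCACGCTTCAGACG. This occurs on the top strand at positions 160–173.
The product is the template from position 103 through 173 (71 bp).

5'-TGTTTGACATTGGCCAACATCATCGCATACGTAAAGTGTTAGGTGCCGGAACCGAGCGCACGCTTCAGACG-3'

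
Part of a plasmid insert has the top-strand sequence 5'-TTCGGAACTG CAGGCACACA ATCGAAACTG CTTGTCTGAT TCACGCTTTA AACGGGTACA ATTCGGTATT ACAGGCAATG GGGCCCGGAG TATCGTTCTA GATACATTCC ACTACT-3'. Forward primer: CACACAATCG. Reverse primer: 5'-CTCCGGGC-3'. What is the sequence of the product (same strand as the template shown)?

5'-CACACAATCGAAACTGCTTGTCTGATTCACGCTTTAAACGGGTACAATTCGGTATTACAGGCAATGGGGCCCGGAG-3'

Scanning the template, CACACAATCG occurs at positions 15–24; this primer anneals to the bottom strand there with its 3' end pointing downstream.
The reverse primer's reverse complement is GCCCGGAG, which matches the template at positions 83–90.
The product is the template from position 15 through 90 (76 bp).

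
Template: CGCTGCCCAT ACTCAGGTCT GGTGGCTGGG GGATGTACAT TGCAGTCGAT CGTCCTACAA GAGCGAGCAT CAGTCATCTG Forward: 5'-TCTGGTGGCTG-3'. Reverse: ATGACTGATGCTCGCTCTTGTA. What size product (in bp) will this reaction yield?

The forward primer matches the template at positions 18–28.
Reverse complement of the reverse primer: TACAAGAGCGAGCATCAGTCAT. This occurs on the top strand at positions 56–77.
The product runs from position 18 to position 77, so its length is 77 − 18 + 1 = 60 bp.

60 bp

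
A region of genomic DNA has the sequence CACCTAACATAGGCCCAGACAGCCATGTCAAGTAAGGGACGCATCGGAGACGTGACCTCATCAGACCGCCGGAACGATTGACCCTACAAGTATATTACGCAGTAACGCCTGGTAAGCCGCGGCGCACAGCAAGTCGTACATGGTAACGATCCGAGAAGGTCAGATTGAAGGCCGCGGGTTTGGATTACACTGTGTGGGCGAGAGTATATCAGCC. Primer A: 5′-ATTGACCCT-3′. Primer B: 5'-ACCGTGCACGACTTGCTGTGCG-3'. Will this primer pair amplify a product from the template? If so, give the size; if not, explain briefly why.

No product — primer B has no binding site in the template.

Primer B (ACCGTGCACGACTTGCTGTGCG) does not match the top strand, and its reverse complement CGCACAGCAAGTCGTGCACGGT does not match either.
With no annealing site for primer B, no amplification occurs.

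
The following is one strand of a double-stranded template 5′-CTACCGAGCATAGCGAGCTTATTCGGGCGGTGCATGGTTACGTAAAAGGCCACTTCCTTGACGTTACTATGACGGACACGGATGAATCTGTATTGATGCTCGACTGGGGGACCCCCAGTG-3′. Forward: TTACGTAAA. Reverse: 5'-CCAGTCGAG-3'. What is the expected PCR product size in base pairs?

The forward primer matches the template at positions 38–46.
Reverse complement of the reverse primer: CTCGACTGG. This occurs on the top strand at positions 99–107.
The product runs from position 38 to position 107, so its length is 107 − 38 + 1 = 70 bp.

70 bp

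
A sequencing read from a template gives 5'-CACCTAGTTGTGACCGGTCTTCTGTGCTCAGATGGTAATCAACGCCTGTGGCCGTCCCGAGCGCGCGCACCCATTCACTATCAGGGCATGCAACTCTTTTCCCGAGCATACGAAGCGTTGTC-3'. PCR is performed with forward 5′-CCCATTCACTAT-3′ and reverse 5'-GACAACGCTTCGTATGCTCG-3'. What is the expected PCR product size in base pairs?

The forward primer matches the template at positions 70–81.
Reverse complement of the reverse primer: CGAGCATACGAAGCGTTGTC. This occurs on the top strand at positions 103–122.
Product length = (reverse-primer end) − (forward-primer start) + 1 = 122 − 70 + 1 = 53 bp.

53 bp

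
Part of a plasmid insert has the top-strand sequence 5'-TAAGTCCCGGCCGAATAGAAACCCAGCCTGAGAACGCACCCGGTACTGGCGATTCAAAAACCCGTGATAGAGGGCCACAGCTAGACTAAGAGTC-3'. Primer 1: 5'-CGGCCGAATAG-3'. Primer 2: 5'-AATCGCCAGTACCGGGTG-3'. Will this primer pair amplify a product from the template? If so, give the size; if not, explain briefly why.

Yes — a 47 bp product.

Primer 1 (CGGCCGAATAG) matches the top strand at positions 8–18; it acts as a forward primer.
Primer 2's reverse complement is CACCCGGTACTGGCGATT, matching the top strand at positions 37–54; it acts as a reverse primer.
The 3' ends face each other across positions 8–54, giving a 47 bp product.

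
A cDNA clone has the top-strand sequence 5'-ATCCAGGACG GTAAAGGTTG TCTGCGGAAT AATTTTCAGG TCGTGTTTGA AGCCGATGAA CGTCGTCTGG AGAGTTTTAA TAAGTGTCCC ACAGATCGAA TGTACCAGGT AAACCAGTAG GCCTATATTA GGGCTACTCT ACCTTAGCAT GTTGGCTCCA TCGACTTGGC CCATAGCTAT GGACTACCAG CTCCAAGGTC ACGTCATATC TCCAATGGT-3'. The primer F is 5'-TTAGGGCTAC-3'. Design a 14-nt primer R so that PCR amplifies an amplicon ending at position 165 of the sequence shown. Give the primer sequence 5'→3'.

5'-GTCGATGGAGCCAA-3'

The forward primer binds at positions 128–137; the product's 3' end on the top strand is position 165.
The reverse primer anneals to the top strand over positions 152–165, i.e. to TTGGCTCCATCGAC.
Its sequence written 5'→3' is the reverse complement: GTCGATGGAGCCAA.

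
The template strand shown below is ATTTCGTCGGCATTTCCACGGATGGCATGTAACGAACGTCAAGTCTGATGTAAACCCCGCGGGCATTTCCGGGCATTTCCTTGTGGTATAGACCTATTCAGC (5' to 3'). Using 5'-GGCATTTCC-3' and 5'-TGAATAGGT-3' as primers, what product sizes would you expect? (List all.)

92 bp, 39 bp, 29 bp

The forward primer GGCATTTCC matches the top strand at positions 9–17, 62–70, 72–80.
The reverse primer's reverse complement is ACCTATTCA, matching at positions 92–100.
Each forward site pairs with the reverse site to give a product ending at position 100: sizes 92, 39, 29 bp.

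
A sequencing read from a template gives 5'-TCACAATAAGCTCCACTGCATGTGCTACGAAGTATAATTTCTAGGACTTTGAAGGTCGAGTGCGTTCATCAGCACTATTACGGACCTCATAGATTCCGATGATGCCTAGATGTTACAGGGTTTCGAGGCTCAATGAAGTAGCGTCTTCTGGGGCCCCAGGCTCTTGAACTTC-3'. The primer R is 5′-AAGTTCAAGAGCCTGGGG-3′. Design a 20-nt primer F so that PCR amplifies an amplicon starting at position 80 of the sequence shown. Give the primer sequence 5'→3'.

5'-ACGGACCTCATAGATTCCGA-3'

The reverse primer's reverse complement CCCCAGGCTCTTGAACTT matches the template at positions 154–171; the product starts at position 80.
The forward primer is identical to the top strand over positions 80–99: ACGGACCTCATAGATTCCGA.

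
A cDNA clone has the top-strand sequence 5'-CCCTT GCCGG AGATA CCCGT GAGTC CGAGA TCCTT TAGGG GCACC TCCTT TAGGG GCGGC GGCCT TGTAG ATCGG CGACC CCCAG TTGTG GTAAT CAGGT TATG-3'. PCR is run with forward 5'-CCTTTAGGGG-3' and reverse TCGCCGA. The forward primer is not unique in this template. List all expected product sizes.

47 bp, 32 bp

The forward primer CCTTTAGGGG matches the top strand at positions 32–41, 47–56.
The reverse primer's reverse complement is TCGGCGA, matching at positions 72–78.
Each forward site pairs with the reverse site to give a product ending at position 78: sizes 47, 32 bp.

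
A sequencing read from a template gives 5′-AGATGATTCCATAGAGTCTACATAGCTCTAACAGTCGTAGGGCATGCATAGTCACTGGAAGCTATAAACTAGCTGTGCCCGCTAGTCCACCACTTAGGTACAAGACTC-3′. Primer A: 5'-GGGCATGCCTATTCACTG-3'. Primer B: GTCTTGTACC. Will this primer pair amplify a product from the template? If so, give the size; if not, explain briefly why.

Primer A (GGGCATGCCTATTCACTG) does not match the top strand, and its reverse complement CAGTGAATAGGCATGCCC does not match either.
With no annealing site for primer A, no amplification occurs.

No product — primer A has no binding site in the template.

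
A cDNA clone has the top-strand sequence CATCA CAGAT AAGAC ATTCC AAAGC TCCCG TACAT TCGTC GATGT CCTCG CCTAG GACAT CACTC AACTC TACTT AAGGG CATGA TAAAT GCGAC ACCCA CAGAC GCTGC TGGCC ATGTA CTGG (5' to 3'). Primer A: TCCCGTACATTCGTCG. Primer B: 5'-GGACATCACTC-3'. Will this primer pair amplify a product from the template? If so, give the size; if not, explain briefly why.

Primer A (TCCCGTACATTCGTCG) matches the top strand at positions 26–41 (3' end points downstream).
Primer B (GGACATCACTC) also matches the top strand directly, at positions 55–65 — its reverse complement GAGTGATGTCC is not present.
Both primers anneal to the bottom strand with 3' ends pointing the same way, so neither can prime synthesis back toward the other.

No product — both primers anneal to the same strand and extend in the same direction.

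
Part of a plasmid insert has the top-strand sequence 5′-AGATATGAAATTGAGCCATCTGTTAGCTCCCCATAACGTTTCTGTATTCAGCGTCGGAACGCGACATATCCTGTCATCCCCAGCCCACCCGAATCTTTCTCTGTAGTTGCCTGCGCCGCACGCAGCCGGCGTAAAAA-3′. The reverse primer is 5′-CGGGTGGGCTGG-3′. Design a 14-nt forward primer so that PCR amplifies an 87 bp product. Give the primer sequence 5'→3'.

The reverse primer's reverse complement CCAGCCCACCCG matches the template at positions 80–91, so the product ends at position 91.
An 87 bp product then starts at position 91 − 87 + 1 = 5.
The forward primer is identical to the top strand there: ATGAAATTGAGCCA.

5'-ATGAAATTGAGCCA-3'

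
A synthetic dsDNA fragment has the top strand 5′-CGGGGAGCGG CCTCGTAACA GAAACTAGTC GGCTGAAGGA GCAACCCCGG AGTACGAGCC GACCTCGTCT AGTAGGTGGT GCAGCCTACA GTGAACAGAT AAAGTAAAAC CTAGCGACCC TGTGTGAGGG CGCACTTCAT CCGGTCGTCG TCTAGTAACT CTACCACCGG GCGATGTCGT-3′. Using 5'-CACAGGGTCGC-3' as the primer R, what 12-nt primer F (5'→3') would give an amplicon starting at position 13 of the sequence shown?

The reverse primer's reverse complement GCGACCCTGTG matches the template at positions 114–124; the product starts at position 13.
The forward primer is identical to the top strand over positions 13–24: TCGTAACAGAAA.

5'-TCGTAACAGAAA-3'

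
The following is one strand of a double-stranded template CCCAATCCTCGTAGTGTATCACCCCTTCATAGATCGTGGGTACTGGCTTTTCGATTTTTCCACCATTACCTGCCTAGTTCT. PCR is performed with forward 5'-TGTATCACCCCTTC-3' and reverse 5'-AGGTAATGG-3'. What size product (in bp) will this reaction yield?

The forward primer matches the template at positions 15–28.
Reverse complement of the reverse primer: CCATTACCT. This occurs on the top strand at positions 63–71.
Product length = (reverse-primer end) − (forward-primer start) + 1 = 71 − 15 + 1 = 57 bp.

57 bp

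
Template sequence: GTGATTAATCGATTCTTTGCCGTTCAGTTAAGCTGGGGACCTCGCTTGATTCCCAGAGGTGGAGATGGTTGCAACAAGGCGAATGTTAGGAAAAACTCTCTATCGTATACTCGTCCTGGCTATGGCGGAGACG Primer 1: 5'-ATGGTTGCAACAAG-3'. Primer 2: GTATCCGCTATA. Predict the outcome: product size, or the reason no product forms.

Primer 2 (GTATCCGCTATA) does not match the top strand, and its reverse complement TATAGCGGATAC does not match either.
With no annealing site for primer 2, no amplification occurs.

No product — primer 2 has no binding site in the template.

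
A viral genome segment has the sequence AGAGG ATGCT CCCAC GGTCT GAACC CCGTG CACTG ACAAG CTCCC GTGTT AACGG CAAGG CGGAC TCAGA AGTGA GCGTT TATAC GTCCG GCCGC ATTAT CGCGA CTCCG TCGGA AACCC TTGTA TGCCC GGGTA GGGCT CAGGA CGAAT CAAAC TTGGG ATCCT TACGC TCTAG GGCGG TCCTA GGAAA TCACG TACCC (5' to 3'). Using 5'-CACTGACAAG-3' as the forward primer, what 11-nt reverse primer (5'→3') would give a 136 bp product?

The forward primer binds at positions 31–40, so a 136 bp product ends at position 31 + 136 − 1 = 166.
The reverse primer anneals to the top strand over positions 156–166, i.e. to TTGGGATCCTT.
Its sequence written 5'→3' is the reverse complement: AAGGATCCCAA.

5'-AAGGATCCCAA-3'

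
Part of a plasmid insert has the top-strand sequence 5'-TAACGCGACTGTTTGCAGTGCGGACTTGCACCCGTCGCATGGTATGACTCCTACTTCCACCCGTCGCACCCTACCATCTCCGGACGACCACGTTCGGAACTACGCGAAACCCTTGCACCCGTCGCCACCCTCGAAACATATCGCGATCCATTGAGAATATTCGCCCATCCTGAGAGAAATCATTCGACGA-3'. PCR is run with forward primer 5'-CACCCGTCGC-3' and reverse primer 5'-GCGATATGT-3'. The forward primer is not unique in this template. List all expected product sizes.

116 bp, 87 bp, 29 bp

The forward primer CACCCGTCGC matches the top strand at positions 29–38, 58–67, 116–125.
The reverse primer's reverse complement is ACATATCGC, matching at positions 136–144.
Each forward site pairs with the reverse site to give a product ending at position 144: sizes 116, 87, 29 bp.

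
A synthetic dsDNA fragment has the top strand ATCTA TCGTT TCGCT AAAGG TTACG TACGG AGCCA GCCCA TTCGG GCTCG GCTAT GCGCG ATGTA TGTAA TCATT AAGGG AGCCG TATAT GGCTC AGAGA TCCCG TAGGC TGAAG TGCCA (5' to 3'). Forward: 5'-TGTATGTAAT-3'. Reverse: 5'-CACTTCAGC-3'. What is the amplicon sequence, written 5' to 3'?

Forward primer TGTATGTAAT is found on the top strand at positions 62–71.
The reverse primer's reverse complement is GCTGAAGTG, which matches the template at positions 109–117.
The product is the template from position 62 through 117 (56 bp).

5'-TGTATGTAATCATTAAGGGAGCCGTATATGGCTCAGAGATCCCGTAGGCTGAAGTG-3'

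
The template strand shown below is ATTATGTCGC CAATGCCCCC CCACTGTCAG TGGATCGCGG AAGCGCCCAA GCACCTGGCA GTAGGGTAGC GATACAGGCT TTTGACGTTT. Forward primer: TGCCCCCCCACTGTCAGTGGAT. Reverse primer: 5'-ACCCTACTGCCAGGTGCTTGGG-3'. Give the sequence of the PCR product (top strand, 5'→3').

5'-TGCCCCCCCACTGTCAGTGGATCGCGGAAGCGCCCAAGCACCTGGCAGTAGGGT-3'

Scanning the template, TGCCCCCCCACTGTCAGTGGAT occurs at positions 14–35; this primer anneals to the bottom strand there with its 3' end pointing downstream.
Reverse complement of the reverse primer: CCCAAGCACCTGGCAGTAGGGT. This occurs on the top strand at positions 46–67.
The product is the template from position 14 through 67 (54 bp).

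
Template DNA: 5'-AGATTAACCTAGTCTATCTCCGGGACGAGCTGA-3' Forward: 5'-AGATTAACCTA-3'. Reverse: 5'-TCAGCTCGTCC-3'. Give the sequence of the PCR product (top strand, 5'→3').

5'-AGATTAACCTAGTCTATCTCCGGGACGAGCTGA-3'

Scanning the template, AGATTAACCTA occurs at positions 1–11; this primer anneals to the bottom strand there with its 3' end pointing downstream.
The reverse primer's reverse complement is GGACGAGCTGA, which matches the template at positions 23–33.
The product is the template from position 1 through 33 (33 bp).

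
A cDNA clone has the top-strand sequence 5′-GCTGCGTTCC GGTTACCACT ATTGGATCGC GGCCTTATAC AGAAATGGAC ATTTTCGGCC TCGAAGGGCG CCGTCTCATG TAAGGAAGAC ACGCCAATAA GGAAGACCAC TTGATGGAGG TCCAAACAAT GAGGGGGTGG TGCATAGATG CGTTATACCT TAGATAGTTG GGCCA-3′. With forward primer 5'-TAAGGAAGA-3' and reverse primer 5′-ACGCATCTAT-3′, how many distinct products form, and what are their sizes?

Two products: 73 bp, 56 bp

The forward primer TAAGGAAGA matches the top strand at positions 81–89, 98–106.
The reverse primer's reverse complement is ATAGATGCGT, matching at positions 144–153.
Each forward site pairs with the reverse site to give a product ending at position 153: sizes 73, 56 bp.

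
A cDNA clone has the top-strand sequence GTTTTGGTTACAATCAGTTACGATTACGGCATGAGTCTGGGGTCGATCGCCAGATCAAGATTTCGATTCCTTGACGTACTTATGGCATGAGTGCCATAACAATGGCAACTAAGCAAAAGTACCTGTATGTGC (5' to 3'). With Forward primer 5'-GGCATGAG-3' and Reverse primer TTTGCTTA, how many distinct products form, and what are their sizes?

Two products: 90 bp, 34 bp

The forward primer GGCATGAG matches the top strand at positions 28–35, 84–91.
The reverse primer's reverse complement is TAAGCAAA, matching at positions 110–117.
Each forward site pairs with the reverse site to give a product ending at position 117: sizes 90, 34 bp.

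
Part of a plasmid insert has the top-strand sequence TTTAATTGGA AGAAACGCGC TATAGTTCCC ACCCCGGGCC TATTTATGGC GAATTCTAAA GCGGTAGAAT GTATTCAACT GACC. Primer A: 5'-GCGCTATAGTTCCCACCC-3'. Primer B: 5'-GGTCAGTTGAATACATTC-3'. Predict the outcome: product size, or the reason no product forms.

Primer A (GCGCTATAGTTCCCACCC) matches the top strand at positions 17–34; it acts as a forward primer.
Primer B's reverse complement is GAATGTATTCAACTGACC, matching the top strand at positions 67–84; it acts as a reverse primer.
The 3' ends face each other across positions 17–84, giving a 68 bp product.

Yes — a 68 bp product.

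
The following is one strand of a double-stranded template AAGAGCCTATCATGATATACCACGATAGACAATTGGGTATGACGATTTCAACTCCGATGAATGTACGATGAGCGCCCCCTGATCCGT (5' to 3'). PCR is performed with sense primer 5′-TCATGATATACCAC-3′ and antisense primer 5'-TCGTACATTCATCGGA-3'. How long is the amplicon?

The forward primer matches the template at positions 10–23.
Reverse complement of the reverse primer: TCCGATGAATGTACGA. This occurs on the top strand at positions 53–68.
The product runs from position 10 to position 68, so its length is 68 − 10 + 1 = 59 bp.

59 bp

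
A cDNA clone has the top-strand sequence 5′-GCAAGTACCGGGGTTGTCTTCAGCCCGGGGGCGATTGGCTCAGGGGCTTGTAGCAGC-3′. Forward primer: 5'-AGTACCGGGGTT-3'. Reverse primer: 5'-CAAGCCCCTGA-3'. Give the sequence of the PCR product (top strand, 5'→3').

Forward primer AGTACCGGGGTT is found on the top strand at positions 4–15.
Reverse complement of the reverse primer: TCAGGGGCTTG. This occurs on the top strand at positions 40–50.
The product is the template from position 4 through 50 (47 bp).

5'-AGTACCGGGGTTGTCTTCAGCCCGGGGGCGATTGGCTCAGGGGCTTG-3'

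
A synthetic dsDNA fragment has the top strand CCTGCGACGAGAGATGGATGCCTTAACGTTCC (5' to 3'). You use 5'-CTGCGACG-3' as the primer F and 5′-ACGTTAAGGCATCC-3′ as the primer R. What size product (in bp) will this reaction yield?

Scanning the template, CTGCGACG occurs at positions 2–9; this primer anneals to the bottom strand there with its 3' end pointing downstream.
The reverse primer's reverse complement is GGATGCCTTAACGT, which matches the template at positions 16–29.
Amplicon spans positions 2–29: 28 bp.

28 bp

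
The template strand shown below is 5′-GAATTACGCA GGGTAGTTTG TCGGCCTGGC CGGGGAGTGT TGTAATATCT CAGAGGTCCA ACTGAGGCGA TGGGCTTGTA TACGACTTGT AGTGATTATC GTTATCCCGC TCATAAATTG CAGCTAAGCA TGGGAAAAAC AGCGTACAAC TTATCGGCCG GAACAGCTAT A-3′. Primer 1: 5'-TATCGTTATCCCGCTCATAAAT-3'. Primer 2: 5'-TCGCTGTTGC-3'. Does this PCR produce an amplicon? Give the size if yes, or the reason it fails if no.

No product — primer 2 has no binding site in the template.

Primer 2 (TCGCTGTTGC) does not match the top strand, and its reverse complement GCAACAGCGA does not match either.
With no annealing site for primer 2, no amplification occurs.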